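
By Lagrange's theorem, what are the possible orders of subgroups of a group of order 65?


Lagrange's theorem: |H| divides |G|
|G| = 65
Divisors of 65: 1, 5, 13, 65

Possible subgroup orders: {1, 5, 13, 65}


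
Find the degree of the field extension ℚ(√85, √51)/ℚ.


[ℚ(√85,√51):ℚ] = [ℚ(√85,√51):ℚ(√85)]·[ℚ(√85):ℚ] = 2·2 = 4

[ℚ(√85, √51)/ℚ] = 4


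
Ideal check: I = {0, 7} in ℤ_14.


Check ideal conditions for I = {0, 7} in ℤ_14:
(1) I is an additive subgroup? Yes
(2) For r ∈ ℤ_14 and a ∈ I: r·a ∈ I? Yes

Yes, I is an ideal of ℤ_14


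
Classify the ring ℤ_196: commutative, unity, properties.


ℤ_196 is a commutative ring with unity 1; 196 = 2×98 is composite, so 2·98 ≡ 0 gives zero divisors (not an integral domain)
Commutative: Yes
Integral domain: No
Has unity: Yes

ℤ_196: Commutative=Yes, Unity=Yes


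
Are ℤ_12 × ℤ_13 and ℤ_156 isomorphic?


Comparing ℤ_12 × ℤ_13 and ℤ_156:
gcd(12,13) = 1, so ℤ_12 × ℤ_13 ≅ ℤ_156 (CRT)

Yes, ℤ_12 × ℤ_13 ≅ ℤ_156


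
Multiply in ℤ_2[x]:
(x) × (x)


Expand and collect like terms; reduce coefficients mod 2:
x^0: 0·0 = 0 ≡ 0 (mod 2)
x^1: 0·1 + 1·0 = 0 ≡ 0 (mod 2)
x^2: 1·1 = 1 ≡ 1 (mod 2)
Result: x^2

f · g = x^2


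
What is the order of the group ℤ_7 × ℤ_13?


|A × B| = |A| · |B|
|ℤ_7 × ℤ_13| = 7 × 13 = 91

|ℤ_7 × ℤ_13| = 91


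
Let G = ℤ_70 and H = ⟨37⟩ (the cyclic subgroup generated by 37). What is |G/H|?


|⟨37⟩| = n / gcd(37, 70) = 70 / 1 = 70
H is normal (ℤ_70 is abelian).
|G/H| = |G| / |H| = 70 / 70 = 1

|G/H| = 1


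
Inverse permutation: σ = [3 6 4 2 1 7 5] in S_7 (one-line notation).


To find σ⁻¹, swap domain and range:
σ(1) = 3 → σ⁻¹(3) = 1
σ(2) = 6 → σ⁻¹(6) = 2
σ(3) = 4 → σ⁻¹(4) = 3
σ(4) = 2 → σ⁻¹(2) = 4
σ(5) = 1 → σ⁻¹(1) = 5
σ(6) = 7 → σ⁻¹(7) = 6
σ(7) = 5 → σ⁻¹(5) = 7

σ⁻¹ = [5 4 1 3 7 2 6]


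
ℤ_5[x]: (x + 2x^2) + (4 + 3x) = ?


Add coefficients mod 5:
x^0: 0 + 4 = 4 (mod 5)
x^1: 1 + 3 = 4 (mod 5)
x^2: 2 + 0 = 2 (mod 5)
Result: 4 + 4x + 2x^2

f + g = 4 + 4x + 2x^2


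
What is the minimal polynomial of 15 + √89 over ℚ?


Let α = 15 + √89. Then α - 15 = √89, so (α - 15)² = 89, giving α² - 30α + 136 = 0. Degree 2 and α ∉ ℚ, so this is the minimal polynomial.

Minimal polynomial: x² - 30x + 136


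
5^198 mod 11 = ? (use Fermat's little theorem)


Fermat's little theorem: if p is prime and gcd(a,p)=1, then a^(p-1) ≡ 1 (mod p)
p = 11 is prime, gcd(5,11) = 1
Reduce exponent: 198 mod 10 = 8
So 5^198 ≡ 5^8 (mod 11)
5^8 mod 11 = 4

5^198 ≡ 4 (mod 11)


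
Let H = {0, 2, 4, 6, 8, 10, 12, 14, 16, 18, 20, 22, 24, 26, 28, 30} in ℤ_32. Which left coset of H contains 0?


0 + H = {0 + h (mod 32) : h ∈ H}
0+0=0, 0+2=2, 0+4=4, 0+6=6, 0+8=8, 0+10=10, 0+12=12, 0+14=14, 0+16=16, 0+18=18, 0+20=20, 0+22=22, 0+24=24, 0+26=26, 0+28=28, 0+30=30

0 + H = {0, 2, 4, 6, 8, 10, 12, 14, 16, 18, 20, 22, 24, 26, 28, 30}


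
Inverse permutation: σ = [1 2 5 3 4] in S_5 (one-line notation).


To find σ⁻¹, swap domain and range:
σ(1) = 1 → σ⁻¹(1) = 1
σ(2) = 2 → σ⁻¹(2) = 2
σ(3) = 5 → σ⁻¹(5) = 3
σ(4) = 3 → σ⁻¹(3) = 4
σ(5) = 4 → σ⁻¹(4) = 5

σ⁻¹ = [1 2 4 5 3]


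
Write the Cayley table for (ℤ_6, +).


Elements: {0, 1, 2, 3, 4, 5}
Operation: addition mod 6
Entry (a, b) = (a + b) mod 6

Cayley table:
  | 0 | 1 | 2 | 3 | 4 | 5
0 | 0 | 1 | 2 | 3 | 4 | 5
1 | 1 | 2 | 3 | 4 | 5 | 0
2 | 2 | 3 | 4 | 5 | 0 | 1
3 | 3 | 4 | 5 | 0 | 1 | 2
4 | 4 | 5 | 0 | 1 | 2 | 3
5 | 5 | 0 | 1 | 2 | 3 | 4


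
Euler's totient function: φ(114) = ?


Factor n: 114 = 2 × 3 × 19
φ(n) = n · ∏(1 - 1/p) over distinct primes p | n
φ(114) = 114 · (1 - 1/2) · (1 - 1/3) · (1 - 1/19) = 36

φ(114) = 36


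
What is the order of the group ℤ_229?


ℤ_n has n elements.

|ℤ_229| = 229


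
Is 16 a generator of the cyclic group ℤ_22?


g generates ℤ_n iff gcd(g, n) = 1
gcd(16, 22) = 2
Since gcd = 2 ≠ 1, ⟨16⟩ has order 11 < 22, so 16 is not a generator.

No, 16 does not generate ℤ_22


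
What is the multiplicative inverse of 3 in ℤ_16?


Use the extended Euclidean algorithm to write 1 = 3·s + 16·t; then s mod 16 is the inverse.
Euclidean algorithm:
  3 = 0·16 + 3
  16 = 5·3 + 1
  3 = 3·1 + 0
gcd(3,16) = 1
Back-substitution gives: 3·(-5) + 16·(1) = 1
So 3⁻¹ ≡ -5 ≡ 11 (mod 16)
Check: 3 × 11 = 33 ≡ 1 (mod 16) ✓

3⁻¹ ≡ 11 (mod 16)


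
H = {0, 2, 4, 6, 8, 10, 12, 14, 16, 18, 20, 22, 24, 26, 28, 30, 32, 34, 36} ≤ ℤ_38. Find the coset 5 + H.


5 + H = {5 + h (mod 38) : h ∈ H}
5+0=5, 5+2=7, 5+4=9, 5+6=11, 5+8=13, 5+10=15, 5+12=17, 5+14=19, 5+16=21, 5+18=23, 5+20=25, 5+22=27, 5+24=29, 5+26=31, 5+28=33, 5+30=35, 5+32=37, 5+34=1, 5+36=3
5 + H = {1, 3, 5, 7, 9, 11, 13, 15, 17, 19, 21, 23, 25, 27, 29, 31, 33, 35, 37} = 1 + H

5 + H = {1, 3, 5, 7, 9, 11, 13, 15, 17, 19, 21, 23, 25, 27, 29, 31, 33, 35, 37}


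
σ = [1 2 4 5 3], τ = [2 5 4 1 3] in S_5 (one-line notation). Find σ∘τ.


σ∘τ: apply τ first, then σ
1 →τ 2 →σ 2
2 →τ 5 →σ 3
3 →τ 4 →σ 5
4 →τ 1 →σ 1
5 →τ 3 →σ 4

σ∘τ = [2 3 5 1 4]


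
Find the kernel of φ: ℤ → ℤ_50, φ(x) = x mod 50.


Kernel = preimage of identity
ker(φ) = {x ∈ ℤ : x ≡ 0 (mod 50)} = 50ℤ = {0, ±50, ±100, ...}

ker(φ) = 50ℤ


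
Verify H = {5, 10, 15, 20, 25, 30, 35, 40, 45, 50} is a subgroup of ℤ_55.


Subgroup test for H = {5, 10, 15, 20, 25, 30, 35, 40, 45, 50} in (ℤ_55, +):
(1) 0 ∈ H? No
(2) Closure: for all a,b ∈ H, (a+b) mod 55 ∈ H? No  [counterexample: 5 + 50 = 0 ∉ H]
(3) Inverses: for all a ∈ H, -a mod 55 ∈ H? Yes

No, H is not a subgroup of ℤ_55


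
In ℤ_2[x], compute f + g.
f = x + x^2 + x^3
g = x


Add coefficients mod 2:
x^0: 0 + 0 = 0 (mod 2)
x^1: 1 + 1 = 0 (mod 2)
x^2: 1 + 0 = 1 (mod 2)
x^3: 1 + 0 = 1 (mod 2)
Result: x^2 + x^3

f + g = x^2 + x^3


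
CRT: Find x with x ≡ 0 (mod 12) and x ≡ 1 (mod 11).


m₁ = 12, m₂ = 11, gcd = 1, so CRT applies. M = m₁·m₂ = 132
Let M₁ = M/m₁ = 11, M₂ = M/m₂ = 12
Find y₁ ≡ M₁⁻¹ (mod m₁): 11⁻¹ ≡ 11 (mod 12)
Find y₂ ≡ M₂⁻¹ (mod m₂): 12⁻¹ ≡ 1 (mod 11)
x = a₁·M₁·y₁ + a₂·M₂·y₂ = 0·11·11 + 1·12·1 = 12
Reduce mod 132: x ≡ 12
Check: 12 mod 12 = 0 ✓, 12 mod 11 = 1 ✓

x ≡ 12 (mod 132)


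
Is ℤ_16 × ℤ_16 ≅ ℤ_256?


Comparing ℤ_16 × ℤ_16 and ℤ_256:
gcd(16,16) = 16 ≠ 1. Max element order in ℤ_16×ℤ_16 is lcm(16,16) = 16 < 256, so it has no element of order 256

No, ℤ_16 × ℤ_16 ≇ ℤ_256


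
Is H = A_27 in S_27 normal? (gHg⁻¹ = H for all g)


H = A_27 in S_27
A_27 has index 2 in S_27, and every subgroup of index 2 is normal

Yes, normal subgroup


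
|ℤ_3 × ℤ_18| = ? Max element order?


|ℤ_3 × ℤ_18| = 3 × 18 = 54
Max element order = lcm(3,18) = 18
Cyclic? No (gcd=3)

|ℤ_3×ℤ_18| = 54, max element order = 18


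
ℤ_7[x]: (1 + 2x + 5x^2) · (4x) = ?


Expand and collect like terms; reduce coefficients mod 7:
x^0: 1·0 = 0 ≡ 0 (mod 7)
x^1: 1·4 + 2·0 = 4 ≡ 4 (mod 7)
x^2: 2·4 + 5·0 = 8 ≡ 1 (mod 7)
x^3: 5·4 = 20 ≡ 6 (mod 7)
Result: 4x + x^2 + 6x^3

f · g = 4x + x^2 + 6x^3


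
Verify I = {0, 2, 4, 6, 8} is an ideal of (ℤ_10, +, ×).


Check ideal conditions for I = {0, 2, 4, 6, 8} in ℤ_10:
(1) I is an additive subgroup? Yes
(2) For r ∈ ℤ_10 and a ∈ I: r·a ∈ I? Yes

Yes, I is an ideal of ℤ_10


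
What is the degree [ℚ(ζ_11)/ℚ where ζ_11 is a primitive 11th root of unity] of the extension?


[ℚ(ζ_n):ℚ] = deg Φ_n(x) = φ(n). Here φ(11) = 10

[ℚ(ζ_11)/ℚ where ζ_11 is a primitive 11th root of unity] = 10


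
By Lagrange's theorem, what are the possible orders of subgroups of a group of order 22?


Lagrange's theorem: |H| divides |G|
|G| = 22
Divisors of 22: 1, 2, 11, 22

Possible subgroup orders: {1, 2, 11, 22}


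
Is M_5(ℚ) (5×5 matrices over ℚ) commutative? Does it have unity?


Matrix multiplication is non-commutative for n ≥ 2; the identity matrix I is the unity; singular matrices give zero divisors, so not an integral domain
Commutative: No
Integral domain: No
Has unity: Yes

M_5(ℚ) (5×5 matrices over ℚ): Commutative=No, Unity=Yes


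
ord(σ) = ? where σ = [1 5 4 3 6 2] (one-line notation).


Cycle decomposition: (2 5 6) (3 4)
Cycle lengths: 3, 2
Order = lcm(3, 2) = 6

ord(σ) = 6


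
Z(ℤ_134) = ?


Z(G) = {g ∈ G | gx = xg for all x ∈ G}
ℤ_134 is abelian, so Z(G) = G

Z(ℤ_134) = ℤ_134


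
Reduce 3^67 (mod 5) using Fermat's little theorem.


Fermat's little theorem: if p is prime and gcd(a,p)=1, then a^(p-1) ≡ 1 (mod p)
p = 5 is prime, gcd(3,5) = 1
Reduce exponent: 67 mod 4 = 3
So 3^67 ≡ 3^3 (mod 5)
3^3 mod 5 = 2

3^67 ≡ 2 (mod 5)


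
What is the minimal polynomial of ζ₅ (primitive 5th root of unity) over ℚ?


ζ₅ is a root of Φ₅(x) = x⁴ + x³ + x² + x + 1, irreducible over ℚ

Minimal polynomial: x⁴ + x³ + x² + x + 1


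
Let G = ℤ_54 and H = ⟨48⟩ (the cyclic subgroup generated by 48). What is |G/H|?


|⟨48⟩| = n / gcd(48, 54) = 54 / 6 = 9
H is normal (ℤ_54 is abelian).
|G/H| = |G| / |H| = 54 / 9 = 6

|G/H| = 6


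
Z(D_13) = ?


Z(G) = {g ∈ G | gx = xg for all x ∈ G}
For odd n, Z(D_n) = {e}: no nontrivial rotation commutes with all reflections

Z(D_13) = {e}


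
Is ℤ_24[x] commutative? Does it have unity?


ℤ_24 has zero divisors (2·12 ≡ 0), and these lift to constant zero divisors in ℤ_24[x]; so not an integral domain
Commutative: Yes
Integral domain: No
Has unity: Yes

ℤ_24[x]: Commutative=Yes, Unity=Yes


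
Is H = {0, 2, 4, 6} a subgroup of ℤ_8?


Subgroup test for H = {0, 2, 4, 6} in (ℤ_8, +):
(1) 0 ∈ H? Yes
(2) Closure: for all a,b ∈ H, (a+b) mod 8 ∈ H? Yes
(3) Inverses: for all a ∈ H, -a mod 8 ∈ H? Yes

Yes, H is a subgroup of ℤ_8


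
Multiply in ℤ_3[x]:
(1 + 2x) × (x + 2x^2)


Expand and collect like terms; reduce coefficients mod 3:
x^0: 1·0 = 0 ≡ 0 (mod 3)
x^1: 1·1 + 2·0 = 1 ≡ 1 (mod 3)
x^2: 1·2 + 2·1 = 4 ≡ 1 (mod 3)
x^3: 2·2 = 4 ≡ 1 (mod 3)
Result: x + x^2 + x^3

f · g = x + x^2 + x^3


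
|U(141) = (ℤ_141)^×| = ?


U(n) is the group of units mod n; |U(n)| = φ(n)
|U(141)| = φ(141) = 92

|U(141) = (ℤ_141)^×| = 92


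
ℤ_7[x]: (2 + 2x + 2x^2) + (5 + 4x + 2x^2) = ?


Add coefficients mod 7:
x^0: 2 + 5 = 0 (mod 7)
x^1: 2 + 4 = 6 (mod 7)
x^2: 2 + 2 = 4 (mod 7)
Result: 6x + 4x^2

f + g = 6x + 4x^2


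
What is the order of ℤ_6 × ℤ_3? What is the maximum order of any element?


|ℤ_6 × ℤ_3| = 6 × 3 = 18
Max element order = lcm(6,3) = 6
Cyclic? No (gcd=3)

|ℤ_6×ℤ_3| = 18, max element order = 6


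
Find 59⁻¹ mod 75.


Use the extended Euclidean algorithm to write 1 = 59·s + 75·t; then s mod 75 is the inverse.
Euclidean algorithm:
  59 = 0·75 + 59
  75 = 1·59 + 16
  59 = 3·16 + 11
  16 = 1·11 + 5
  11 = 2·5 + 1
  5 = 5·1 + 0
gcd(59,75) = 1
Back-substitution gives: 59·(14) + 75·(-11) = 1
So 59⁻¹ ≡ 14 ≡ 14 (mod 75)
Check: 59 × 14 = 826 ≡ 1 (mod 75) ✓

59⁻¹ ≡ 14 (mod 75)


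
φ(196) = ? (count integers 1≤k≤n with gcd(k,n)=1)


Factor n: 196 = 2^2 × 7^2
φ(n) = n · ∏(1 - 1/p) over distinct primes p | n
φ(196) = 196 · (1 - 1/2) · (1 - 1/7) = 84

φ(196) = 84


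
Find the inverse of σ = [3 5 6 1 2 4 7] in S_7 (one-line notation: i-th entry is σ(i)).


To find σ⁻¹, swap domain and range:
σ(1) = 3 → σ⁻¹(3) = 1
σ(2) = 5 → σ⁻¹(5) = 2
σ(3) = 6 → σ⁻¹(6) = 3
σ(4) = 1 → σ⁻¹(1) = 4
σ(5) = 2 → σ⁻¹(2) = 5
σ(6) = 4 → σ⁻¹(4) = 6
σ(7) = 7 → σ⁻¹(7) = 7

σ⁻¹ = [4 5 1 6 2 3 7]


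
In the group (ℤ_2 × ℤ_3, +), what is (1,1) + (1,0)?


Operation: componentwise addition mod (2, 3)
(1,1) + (1,0) = ((a₁+b₁) mod 2, (a₂+b₂) mod 3) with a = (1,1), b = (1,0)

(1,1) + (1,0) = (0,1)


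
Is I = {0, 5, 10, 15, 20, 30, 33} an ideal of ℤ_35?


Check ideal conditions for I = {0, 5, 10, 15, 20, 30, 33} in ℤ_35:
(1) I is an additive subgroup? No
(2) For r ∈ ℤ_35 and a ∈ I: r·a ∈ I? No  [counterexample: r=2, a=30, r·a mod 35 = 25 ∉ I]

No, I is not an ideal of ℤ_35


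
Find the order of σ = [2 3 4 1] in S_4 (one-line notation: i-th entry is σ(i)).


Cycle decomposition: (1 2 3 4)
Cycle lengths: 4
Order = lcm(4) = 4

ord(σ) = 4


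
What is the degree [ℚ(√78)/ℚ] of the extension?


√78 has minimal polynomial x² - 78 (irreducible over ℚ since 78 is squarefree)

[ℚ(√78)/ℚ] = 2


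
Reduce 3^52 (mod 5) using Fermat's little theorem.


Fermat's little theorem: if p is prime and gcd(a,p)=1, then a^(p-1) ≡ 1 (mod p)
p = 5 is prime, gcd(3,5) = 1
Reduce exponent: 52 mod 4 = 0
So 3^52 ≡ 3^0 (mod 5)
3^0 = 1

3^52 ≡ 1 (mod 5)


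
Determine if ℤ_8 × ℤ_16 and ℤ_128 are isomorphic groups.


Comparing ℤ_8 × ℤ_16 and ℤ_128:
gcd(8,16) = 8 ≠ 1. Max element order in ℤ_8×ℤ_16 is lcm(8,16) = 16 < 128, so it has no element of order 128

No, ℤ_8 × ℤ_16 ≇ ℤ_128


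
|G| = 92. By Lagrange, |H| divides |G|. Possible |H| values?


Lagrange's theorem: |H| divides |G|
|G| = 92
Divisors of 92: 1, 2, 4, 23, 46, 92

Possible subgroup orders: {1, 2, 4, 23, 46, 92}


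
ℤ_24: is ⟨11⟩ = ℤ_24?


g generates ℤ_n iff gcd(g, n) = 1
gcd(11, 24) = 1
Since gcd = 1, 11 is a generator.

Yes, 11 generates ℤ_24


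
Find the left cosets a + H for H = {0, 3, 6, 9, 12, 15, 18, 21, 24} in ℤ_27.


H = {0, 3, 6, 9, 12, 15, 18, 21, 24}, |H| = 9
Number of cosets = |G|/|H| = 27/9 = 3
0 + H = {0, 3, 6, 9, 12, 15, 18, 21, 24}
1 + H = {1, 4, 7, 10, 13, 16, 19, 22, 25}
2 + H = {2, 5, 8, 11, 14, 17, 20, 23, 26}

Cosets: 0+H={0,3,6,9,12,15,18,21,24}; 1+H={1,4,7,10,13,16,19,22,25}; 2+H={2,5,8,11,14,17,20,23,26}


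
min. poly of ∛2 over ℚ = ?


∛2 satisfies x³ - 2 = 0, irreducible over ℚ (no rational root; 2 is not a perfect cube)

Minimal polynomial: x³ - 2


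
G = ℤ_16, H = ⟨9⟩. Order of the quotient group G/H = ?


|⟨9⟩| = n / gcd(9, 16) = 16 / 1 = 16
H is normal (ℤ_16 is abelian).
|G/H| = |G| / |H| = 16 / 16 = 1

|G/H| = 1


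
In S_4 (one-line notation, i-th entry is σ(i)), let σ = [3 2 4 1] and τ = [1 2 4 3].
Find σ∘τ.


σ∘τ: apply τ first, then σ
1 →τ 1 →σ 3
2 →τ 2 →σ 2
3 →τ 4 →σ 1
4 →τ 3 →σ 4

σ∘τ = [3 2 1 4]


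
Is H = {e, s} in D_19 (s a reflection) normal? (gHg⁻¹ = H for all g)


H = {e, s} in D_19 (s a reflection)
r·s·r⁻¹ = sr⁻² ≠ s for n ≥ 3, so {e, s} is not closed under conjugation

No, not a normal subgroup


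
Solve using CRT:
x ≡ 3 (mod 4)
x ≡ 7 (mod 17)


m₁ = 4, m₂ = 17, gcd = 1, so CRT applies. M = m₁·m₂ = 68
Let M₁ = M/m₁ = 17, M₂ = M/m₂ = 4
Find y₁ ≡ M₁⁻¹ (mod m₁): 17⁻¹ ≡ 1 (mod 4)
Find y₂ ≡ M₂⁻¹ (mod m₂): 4⁻¹ ≡ 13 (mod 17)
x = a₁·M₁·y₁ + a₂·M₂·y₂ = 3·17·1 + 7·4·13 = 415
Reduce mod 68: x ≡ 7
Check: 7 mod 4 = 3 ✓, 7 mod 17 = 7 ✓

x ≡ 7 (mod 68)


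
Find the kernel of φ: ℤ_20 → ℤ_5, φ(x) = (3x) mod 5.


Kernel = preimage of identity
ker(φ) = {x ∈ ℤ_20 : 3x ≡ 0 (mod 5)}. Since 5 | 20, φ is well-defined. The kernel is the cyclic subgroup ⟨5⟩ of ℤ_20 (order 4), i.e. {0, 5, 10, 15}

ker(φ) = {0, 5, 10, 15}


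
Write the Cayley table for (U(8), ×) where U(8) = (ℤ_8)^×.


Elements: {1, 3, 5, 7}
Operation: multiplication mod 8
Entry (a, b) = (a × b) mod 8

Cayley table:
  | 1 | 3 | 5 | 7
1 | 1 | 3 | 5 | 7
3 | 3 | 1 | 7 | 5
5 | 5 | 7 | 1 | 3
7 | 7 | 5 | 3 | 1


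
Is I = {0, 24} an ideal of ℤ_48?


Check ideal conditions for I = {0, 24} in ℤ_48:
(1) I is an additive subgroup? Yes
(2) For r ∈ ℤ_48 and a ∈ I: r·a ∈ I? Yes

Yes, I is an ideal of ℤ_48


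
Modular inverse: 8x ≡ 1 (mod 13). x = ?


Use the extended Euclidean algorithm to write 1 = 8·s + 13·t; then s mod 13 is the inverse.
Euclidean algorithm:
  8 = 0·13 + 8
  13 = 1·8 + 5
  8 = 1·5 + 3
  5 = 1·3 + 2
  3 = 1·2 + 1
  2 = 2·1 + 0
gcd(8,13) = 1
Back-substitution gives: 8·(5) + 13·(-3) = 1
So 8⁻¹ ≡ 5 ≡ 5 (mod 13)
Check: 8 × 5 = 40 ≡ 1 (mod 13) ✓

8⁻¹ ≡ 5 (mod 13)


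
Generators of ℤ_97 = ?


g generates ℤ_n iff gcd(g,n) = 1
Prime factors of 97: 97
Generators are g ∈ {1,...,96} not divisible by any of these primes.
Generators: {1, 2, 3, 4, 5, 6, 7, 8, 9, 10, 11, 12, 13, 14, 15, 16, 17, 18, 19, 20, 21, 22, 23, 24, 25, 26, 27, 28, 29, 30, 31, 32, 33, 34, 35, 36, 37, 38, 39, 40, 41, 42, 43, 44, 45, 46, 47, 48, 49, 50, 51, 52, 53, 54, 55, 56, 57, 58, 59, 60, 61, 62, 63, 64, 65, 66, 67, 68, 69, 70, 71, 72, 73, 74, 75, 76, 77, 78, 79, 80, 81, 82, 83, 84, 85, 86, 87, 88, 89, 90, 91, 92, 93, 94, 95, 96}
Number of generators = φ(97) = 96

Generators of ℤ_97 = {1, 2, 3, 4, 5, 6, 7, 8, 9, 10, 11, 12, 13, 14, 15, 16, 17, 18, 19, 20, 21, 22, 23, 24, 25, 26, 27, 28, 29, 30, 31, 32, 33, 34, 35, 36, 37, 38, 39, 40, 41, 42, 43, 44, 45, 46, 47, 48, 49, 50, 51, 52, 53, 54, 55, 56, 57, 58, 59, 60, 61, 62, 63, 64, 65, 66, 67, 68, 69, 70, 71, 72, 73, 74, 75, 76, 77, 78, 79, 80, 81, 82, 83, 84, 85, 86, 87, 88, 89, 90, 91, 92, 93, 94, 95, 96}


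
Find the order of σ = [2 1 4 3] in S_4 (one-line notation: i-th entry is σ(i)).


Cycle decomposition: (1 2) (3 4)
Cycle lengths: 2, 2
Order = lcm(2, 2) = 2

ord(σ) = 2


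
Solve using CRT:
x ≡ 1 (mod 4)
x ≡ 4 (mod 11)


m₁ = 4, m₂ = 11, gcd = 1, so CRT applies. M = m₁·m₂ = 44
Let M₁ = M/m₁ = 11, M₂ = M/m₂ = 4
Find y₁ ≡ M₁⁻¹ (mod m₁): 11⁻¹ ≡ 3 (mod 4)
Find y₂ ≡ M₂⁻¹ (mod m₂): 4⁻¹ ≡ 3 (mod 11)
x = a₁·M₁·y₁ + a₂·M₂·y₂ = 1·11·3 + 4·4·3 = 81
Reduce mod 44: x ≡ 37
Check: 37 mod 4 = 1 ✓, 37 mod 11 = 4 ✓

x ≡ 37 (mod 44)


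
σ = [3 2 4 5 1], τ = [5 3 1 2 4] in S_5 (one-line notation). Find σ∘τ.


σ∘τ: apply τ first, then σ
1 →τ 5 →σ 1
2 →τ 3 →σ 4
3 →τ 1 →σ 3
4 →τ 2 →σ 2
5 →τ 4 →σ 5

σ∘τ = [1 4 3 2 5]


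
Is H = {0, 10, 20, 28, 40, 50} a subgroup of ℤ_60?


Subgroup test for H = {0, 10, 20, 28, 40, 50} in (ℤ_60, +):
(1) 0 ∈ H? Yes
(2) Closure: for all a,b ∈ H, (a+b) mod 60 ∈ H? No  [counterexample: 10 + 20 = 30 ∉ H]
(3) Inverses: for all a ∈ H, -a mod 60 ∈ H? No

No, H is not a subgroup of ℤ_60


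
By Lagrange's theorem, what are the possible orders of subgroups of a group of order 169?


Lagrange's theorem: |H| divides |G|
|G| = 169
Divisors of 169: 1, 13, 169

Possible subgroup orders: {1, 13, 169}


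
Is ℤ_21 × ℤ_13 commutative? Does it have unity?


Direct product ring; commutative with unity (1,1); but (1,0)·(0,1) = (0,0) gives zero divisors, so not an integral domain
Commutative: Yes
Integral domain: No
Has unity: Yes

ℤ_21 × ℤ_13: Commutative=Yes, Unity=Yes


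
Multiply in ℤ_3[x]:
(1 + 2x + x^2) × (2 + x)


Expand and collect like terms; reduce coefficients mod 3:
x^0: 1·2 = 2 ≡ 2 (mod 3)
x^1: 1·1 + 2·2 = 5 ≡ 2 (mod 3)
x^2: 2·1 + 1·2 = 4 ≡ 1 (mod 3)
x^3: 1·1 = 1 ≡ 1 (mod 3)
Result: 2 + 2x + x^2 + x^3

f · g = 2 + 2x + x^2 + x^3


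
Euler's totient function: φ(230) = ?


Factor n: 230 = 2 × 5 × 23
φ(n) = n · ∏(1 - 1/p) over distinct primes p | n
φ(230) = 230 · (1 - 1/2) · (1 - 1/5) · (1 - 1/23) = 88

φ(230) = 88


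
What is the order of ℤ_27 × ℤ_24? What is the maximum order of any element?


|ℤ_27 × ℤ_24| = 27 × 24 = 648
Max element order = lcm(27,24) = 216
Cyclic? No (gcd=3)

|ℤ_27×ℤ_24| = 648, max element order = 216


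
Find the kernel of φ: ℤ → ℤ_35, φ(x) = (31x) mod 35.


Kernel = preimage of identity
ker(φ) = {x ∈ ℤ : 31x ≡ 0 (mod 35)}. gcd(31,35) = 1, so 31x ≡ 0 (mod 35) ⟺ x ≡ 0 (mod 35/1 = 35). Hence ker(φ) = 35ℤ

ker(φ) = 35ℤ


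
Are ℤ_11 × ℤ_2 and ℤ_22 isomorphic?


Comparing ℤ_11 × ℤ_2 and ℤ_22:
gcd(11,2) = 1, so ℤ_11 × ℤ_2 ≅ ℤ_22 (CRT)

Yes, ℤ_11 × ℤ_2 ≅ ℤ_22


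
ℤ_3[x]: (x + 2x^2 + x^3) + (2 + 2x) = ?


Add coefficients mod 3:
x^0: 0 + 2 = 2 (mod 3)
x^1: 1 + 2 = 0 (mod 3)
x^2: 2 + 0 = 2 (mod 3)
x^3: 1 + 0 = 1 (mod 3)
Result: 2 + 2x^2 + x^3

f + g = 2 + 2x^2 + x^3


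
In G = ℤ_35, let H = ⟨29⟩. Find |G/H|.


|⟨29⟩| = n / gcd(29, 35) = 35 / 1 = 35
H is normal (ℤ_35 is abelian).
|G/H| = |G| / |H| = 35 / 35 = 1

|G/H| = 1


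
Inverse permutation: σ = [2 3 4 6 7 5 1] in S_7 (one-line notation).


To find σ⁻¹, swap domain and range:
σ(1) = 2 → σ⁻¹(2) = 1
σ(2) = 3 → σ⁻¹(3) = 2
σ(3) = 4 → σ⁻¹(4) = 3
σ(4) = 6 → σ⁻¹(6) = 4
σ(5) = 7 → σ⁻¹(7) = 5
σ(6) = 5 → σ⁻¹(5) = 6
σ(7) = 1 → σ⁻¹(1) = 7

σ⁻¹ = [7 1 2 3 6 4 5]


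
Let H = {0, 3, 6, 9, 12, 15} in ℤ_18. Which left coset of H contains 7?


7 + H = {7 + h (mod 18) : h ∈ H}
7+0=7, 7+3=10, 7+6=13, 7+9=16, 7+12=1, 7+15=4
7 + H = {1, 4, 7, 10, 13, 16} = 1 + H

7 + H = {1, 4, 7, 10, 13, 16}


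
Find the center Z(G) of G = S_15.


Z(G) = {g ∈ G | gx = xg for all x ∈ G}
S_n is non-abelian for n ≥ 3; Z(S_15) is trivial

Z(S_15) = {e}


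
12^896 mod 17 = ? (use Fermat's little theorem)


Fermat's little theorem: if p is prime and gcd(a,p)=1, then a^(p-1) ≡ 1 (mod p)
p = 17 is prime, gcd(12,17) = 1
Reduce exponent: 896 mod 16 = 0
So 12^896 ≡ 12^0 (mod 17)
12^0 = 1

12^896 ≡ 1 (mod 17)


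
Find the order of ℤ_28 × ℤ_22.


|A × B| = |A| · |B|
|ℤ_28 × ℤ_22| = 28 × 22 = 616

|ℤ_28 × ℤ_22| = 616


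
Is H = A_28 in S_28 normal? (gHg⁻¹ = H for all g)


H = A_28 in S_28
A_28 has index 2 in S_28, and every subgroup of index 2 is normal

Yes, normal subgroup


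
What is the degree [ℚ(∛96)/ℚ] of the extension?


∛96 has minimal polynomial x³ - 96 (irreducible over ℚ since 96 is not a perfect cube)

[ℚ(∛96)/ℚ] = 3


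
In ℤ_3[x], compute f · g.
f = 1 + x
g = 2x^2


Expand and collect like terms; reduce coefficients mod 3:
x^0: 1·0 = 0 ≡ 0 (mod 3)
x^1: 1·0 + 1·0 = 0 ≡ 0 (mod 3)
x^2: 1·2 + 1·0 = 2 ≡ 2 (mod 3)
x^3: 1·2 = 2 ≡ 2 (mod 3)
Result: 2x^2 + 2x^3

f · g = 2x^2 + 2x^3


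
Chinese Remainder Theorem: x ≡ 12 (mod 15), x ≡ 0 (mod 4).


m₁ = 15, m₂ = 4, gcd = 1, so CRT applies. M = m₁·m₂ = 60
Let M₁ = M/m₁ = 4, M₂ = M/m₂ = 15
Find y₁ ≡ M₁⁻¹ (mod m₁): 4⁻¹ ≡ 4 (mod 15)
Find y₂ ≡ M₂⁻¹ (mod m₂): 15⁻¹ ≡ 3 (mod 4)
x = a₁·M₁·y₁ + a₂·M₂·y₂ = 12·4·4 + 0·15·3 = 192
Reduce mod 60: x ≡ 12
Check: 12 mod 15 = 12 ✓, 12 mod 4 = 0 ✓

x ≡ 12 (mod 60)


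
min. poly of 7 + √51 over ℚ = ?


Let α = 7 + √51. Then α - 7 = √51, so (α - 7)² = 51, giving α² - 14α - 2 = 0. Degree 2 and α ∉ ℚ, so this is the minimal polynomial.

Minimal polynomial: x² - 14x - 2


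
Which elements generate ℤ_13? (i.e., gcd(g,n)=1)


g generates ℤ_n iff gcd(g,n) = 1
Checking each g ∈ {1,...,12}:
gcd(1,13) = 1
gcd(2,13) = 1
gcd(3,13) = 1
gcd(4,13) = 1
gcd(5,13) = 1
gcd(6,13) = 1
gcd(7,13) = 1
gcd(8,13) = 1
gcd(9,13) = 1
gcd(10,13) = 1
gcd(11,13) = 1
gcd(12,13) = 1
Generators: {1, 2, 3, 4, 5, 6, 7, 8, 9, 10, 11, 12}
Number of generators = φ(13) = 12

Generators of ℤ_13 = {1, 2, 3, 4, 5, 6, 7, 8, 9, 10, 11, 12}


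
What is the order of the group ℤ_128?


ℤ_n has n elements.

|ℤ_128| = 128


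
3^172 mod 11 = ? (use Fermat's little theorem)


Fermat's little theorem: if p is prime and gcd(a,p)=1, then a^(p-1) ≡ 1 (mod p)
p = 11 is prime, gcd(3,11) = 1
Reduce exponent: 172 mod 10 = 2
So 3^172 ≡ 3^2 (mod 11)
3^2 mod 11 = 9

3^172 ≡ 9 (mod 11)


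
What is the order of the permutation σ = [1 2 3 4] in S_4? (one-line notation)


Cycle decomposition: identity (all elements fixed)
Order = 1 (identity has order 1)

ord(σ) = 1


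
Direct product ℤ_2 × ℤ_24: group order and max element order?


|ℤ_2 × ℤ_24| = 2 × 24 = 48
Max element order = lcm(2,24) = 24
Cyclic? No (gcd=2)

|ℤ_2×ℤ_24| = 48, max element order = 24


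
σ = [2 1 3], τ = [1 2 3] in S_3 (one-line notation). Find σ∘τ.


σ∘τ: apply τ first, then σ
1 →τ 1 →σ 2
2 →τ 2 →σ 1
3 →τ 3 →σ 3

σ∘τ = [2 1 3]


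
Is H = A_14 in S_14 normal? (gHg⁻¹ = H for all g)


H = A_14 in S_14
A_14 has index 2 in S_14, and every subgroup of index 2 is normal

Yes, normal subgroup


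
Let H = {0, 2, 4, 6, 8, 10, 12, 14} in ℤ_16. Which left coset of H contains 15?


15 + H = {15 + h (mod 16) : h ∈ H}
15+0=15, 15+2=1, 15+4=3, 15+6=5, 15+8=7, 15+10=9, 15+12=11, 15+14=13
15 + H = {1, 3, 5, 7, 9, 11, 13, 15} = 1 + H

15 + H = {1, 3, 5, 7, 9, 11, 13, 15}


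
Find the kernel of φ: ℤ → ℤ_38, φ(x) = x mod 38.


Kernel = preimage of identity
ker(φ) = {x ∈ ℤ : x ≡ 0 (mod 38)} = 38ℤ = {0, ±38, ±76, ...}

ker(φ) = 38ℤ


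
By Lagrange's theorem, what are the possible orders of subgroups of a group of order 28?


Lagrange's theorem: |H| divides |G|
|G| = 28
Divisors of 28: 1, 2, 4, 7, 14, 28

Possible subgroup orders: {1, 2, 4, 7, 14, 28}


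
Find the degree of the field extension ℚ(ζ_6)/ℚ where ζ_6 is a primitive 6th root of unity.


[ℚ(ζ_n):ℚ] = deg Φ_n(x) = φ(n). Here φ(6) = 2

[ℚ(ζ_6)/ℚ where ζ_6 is a primitive 6th root of unity] = 2


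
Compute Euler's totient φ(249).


Factor n: 249 = 3 × 83
φ(n) = n · ∏(1 - 1/p) over distinct primes p | n
φ(249) = 249 · (1 - 1/3) · (1 - 1/83) = 164

φ(249) = 164


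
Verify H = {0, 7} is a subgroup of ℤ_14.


Subgroup test for H = {0, 7} in (ℤ_14, +):
(1) 0 ∈ H? Yes
(2) Closure: for all a,b ∈ H, (a+b) mod 14 ∈ H? Yes
(3) Inverses: for all a ∈ H, -a mod 14 ∈ H? Yes

Yes, H is a subgroup of ℤ_14


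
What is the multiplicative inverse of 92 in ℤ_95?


Use the extended Euclidean algorithm to write 1 = 92·s + 95·t; then s mod 95 is the inverse.
Euclidean algorithm:
  92 = 0·95 + 92
  95 = 1·92 + 3
  92 = 30·3 + 2
  3 = 1·2 + 1
  2 = 2·1 + 0
gcd(92,95) = 1
Back-substitution gives: 92·(-32) + 95·(31) = 1
So 92⁻¹ ≡ -32 ≡ 63 (mod 95)
Check: 92 × 63 = 5796 ≡ 1 (mod 95) ✓

92⁻¹ ≡ 63 (mod 95)


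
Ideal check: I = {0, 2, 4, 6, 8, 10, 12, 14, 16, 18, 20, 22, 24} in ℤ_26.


Check ideal conditions for I = {0, 2, 4, 6, 8, 10, 12, 14, 16, 18, 20, 22, 24} in ℤ_26:
(1) I is an additive subgroup? Yes
(2) For r ∈ ℤ_26 and a ∈ I: r·a ∈ I? Yes

Yes, I is an ideal of ℤ_26


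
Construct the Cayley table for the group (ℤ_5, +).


Elements: {0, 1, 2, 3, 4}
Operation: addition mod 5
Entry (a, b) = (a + b) mod 5

Cayley table:
  | 0 | 1 | 2 | 3 | 4
0 | 0 | 1 | 2 | 3 | 4
1 | 1 | 2 | 3 | 4 | 0
2 | 2 | 3 | 4 | 0 | 1
3 | 3 | 4 | 0 | 1 | 2
4 | 4 | 0 | 1 | 2 | 3


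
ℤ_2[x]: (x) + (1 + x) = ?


Add coefficients mod 2:
x^0: 0 + 1 = 1 (mod 2)
x^1: 1 + 1 = 0 (mod 2)
Result: 1

f + g = 1


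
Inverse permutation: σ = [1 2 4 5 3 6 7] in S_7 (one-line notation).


To find σ⁻¹, swap domain and range:
σ(1) = 1 → σ⁻¹(1) = 1
σ(2) = 2 → σ⁻¹(2) = 2
σ(3) = 4 → σ⁻¹(4) = 3
σ(4) = 5 → σ⁻¹(5) = 4
σ(5) = 3 → σ⁻¹(3) = 5
σ(6) = 6 → σ⁻¹(6) = 6
σ(7) = 7 → σ⁻¹(7) = 7

σ⁻¹ = [1 2 5 3 4 6 7]


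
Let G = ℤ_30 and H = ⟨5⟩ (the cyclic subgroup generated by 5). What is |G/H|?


|⟨5⟩| = n / gcd(5, 30) = 30 / 5 = 6
H is normal (ℤ_30 is abelian).
|G/H| = |G| / |H| = 30 / 6 = 5

|G/H| = 5


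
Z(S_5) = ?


Z(G) = {g ∈ G | gx = xg for all x ∈ G}
S_n is non-abelian for n ≥ 3; Z(S_5) is trivial

Z(S_5) = {e}


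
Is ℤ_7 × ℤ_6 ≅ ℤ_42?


Comparing ℤ_7 × ℤ_6 and ℤ_42:
gcd(7,6) = 1, so ℤ_7 × ℤ_6 ≅ ℤ_42 (CRT)

Yes, ℤ_7 × ℤ_6 ≅ ℤ_42


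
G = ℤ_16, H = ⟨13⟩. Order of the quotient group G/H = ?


|⟨13⟩| = n / gcd(13, 16) = 16 / 1 = 16
H is normal (ℤ_16 is abelian).
|G/H| = |G| / |H| = 16 / 16 = 1

|G/H| = 1


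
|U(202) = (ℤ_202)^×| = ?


U(n) is the group of units mod n; |U(n)| = φ(n)
|U(202)| = φ(202) = 100

|U(202) = (ℤ_202)^×| = 100


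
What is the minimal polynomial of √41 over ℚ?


√41 satisfies x² - 41 = 0, irreducible over ℚ since 41 is squarefree

Minimal polynomial: x² - 41


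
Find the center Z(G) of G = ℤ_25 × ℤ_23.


Z(G) = {g ∈ G | gx = xg for all x ∈ G}
Direct product of abelian groups is abelian, so Z(G) = G

Z(ℤ_25 × ℤ_23) = ℤ_25 × ℤ_23


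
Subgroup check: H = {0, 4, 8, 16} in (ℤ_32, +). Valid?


Subgroup test for H = {0, 4, 8, 16} in (ℤ_32, +):
(1) 0 ∈ H? Yes
(2) Closure: for all a,b ∈ H, (a+b) mod 32 ∈ H? No  [counterexample: 4 + 8 = 12 ∉ H]
(3) Inverses: for all a ∈ H, -a mod 32 ∈ H? No

No, H is not a subgroup of ℤ_32


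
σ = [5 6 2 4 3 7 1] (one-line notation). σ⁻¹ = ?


To find σ⁻¹, swap domain and range:
σ(1) = 5 → σ⁻¹(5) = 1
σ(2) = 6 → σ⁻¹(6) = 2
σ(3) = 2 → σ⁻¹(2) = 3
σ(4) = 4 → σ⁻¹(4) = 4
σ(5) = 3 → σ⁻¹(3) = 5
σ(6) = 7 → σ⁻¹(7) = 6
σ(7) = 1 → σ⁻¹(1) = 7

σ⁻¹ = [7 3 5 4 1 2 6]


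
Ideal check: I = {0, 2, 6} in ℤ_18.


Check ideal conditions for I = {0, 2, 6} in ℤ_18:
(1) I is an additive subgroup? No
(2) For r ∈ ℤ_18 and a ∈ I: r·a ∈ I? No  [counterexample: r=2, a=2, r·a mod 18 = 4 ∉ I]

No, I is not an ideal of ℤ_18


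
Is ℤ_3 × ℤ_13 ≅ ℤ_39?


Comparing ℤ_3 × ℤ_13 and ℤ_39:
gcd(3,13) = 1, so ℤ_3 × ℤ_13 ≅ ℤ_39 (CRT)

Yes, ℤ_3 × ℤ_13 ≅ ℤ_39


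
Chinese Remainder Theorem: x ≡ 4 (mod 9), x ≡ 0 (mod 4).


m₁ = 9, m₂ = 4, gcd = 1, so CRT applies. M = m₁·m₂ = 36
Let M₁ = M/m₁ = 4, M₂ = M/m₂ = 9
Find y₁ ≡ M₁⁻¹ (mod m₁): 4⁻¹ ≡ 7 (mod 9)
Find y₂ ≡ M₂⁻¹ (mod m₂): 9⁻¹ ≡ 1 (mod 4)
x = a₁·M₁·y₁ + a₂·M₂·y₂ = 4·4·7 + 0·9·1 = 112
Reduce mod 36: x ≡ 4
Check: 4 mod 9 = 4 ✓, 4 mod 4 = 0 ✓

x ≡ 4 (mod 36)


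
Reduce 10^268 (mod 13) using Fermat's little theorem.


Fermat's little theorem: if p is prime and gcd(a,p)=1, then a^(p-1) ≡ 1 (mod p)
p = 13 is prime, gcd(10,13) = 1
Reduce exponent: 268 mod 12 = 4
So 10^268 ≡ 10^4 (mod 13)
10^4 mod 13 = 3

10^268 ≡ 3 (mod 13)


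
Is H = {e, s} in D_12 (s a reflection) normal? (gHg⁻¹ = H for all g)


H = {e, s} in D_12 (s a reflection)
r·s·r⁻¹ = sr⁻² ≠ s for n ≥ 3, so {e, s} is not closed under conjugation

No, not a normal subgroup


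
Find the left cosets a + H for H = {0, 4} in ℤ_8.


H = {0, 4}, |H| = 2
Number of cosets = |G|/|H| = 8/2 = 4
0 + H = {0, 4}
1 + H = {1, 5}
2 + H = {2, 6}
3 + H = {3, 7}

Cosets: 0+H={0,4}; 1+H={1,5}; 2+H={2,6}; 3+H={3,7}


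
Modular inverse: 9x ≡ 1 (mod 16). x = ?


Use the extended Euclidean algorithm to write 1 = 9·s + 16·t; then s mod 16 is the inverse.
Euclidean algorithm:
  9 = 0·16 + 9
  16 = 1·9 + 7
  9 = 1·7 + 2
  7 = 3·2 + 1
  2 = 2·1 + 0
gcd(9,16) = 1
Back-substitution gives: 9·(-7) + 16·(4) = 1
So 9⁻¹ ≡ -7 ≡ 9 (mod 16)
Check: 9 × 9 = 81 ≡ 1 (mod 16) ✓

9⁻¹ ≡ 9 (mod 16)


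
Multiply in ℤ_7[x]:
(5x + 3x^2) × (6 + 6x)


Expand and collect like terms; reduce coefficients mod 7:
x^0: 0·6 = 0 ≡ 0 (mod 7)
x^1: 0·6 + 5·6 = 30 ≡ 2 (mod 7)
x^2: 5·6 + 3·6 = 48 ≡ 6 (mod 7)
x^3: 3·6 = 18 ≡ 4 (mod 7)
Result: 2x + 6x^2 + 4x^3

f · g = 2x + 6x^2 + 4x^3


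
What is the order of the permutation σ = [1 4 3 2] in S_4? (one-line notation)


Cycle decomposition: (2 4)
Cycle lengths: 2
Order = lcm(2) = 2

ord(σ) = 2


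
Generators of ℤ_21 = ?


g generates ℤ_n iff gcd(g,n) = 1
Prime factors of 21: 3, 7
Generators are g ∈ {1,...,20} not divisible by any of these primes.
Generators: {1, 2, 4, 5, 8, 10, 11, 13, 16, 17, 19, 20}
Number of generators = φ(21) = 12

Generators of ℤ_21 = {1, 2, 4, 5, 8, 10, 11, 13, 16, 17, 19, 20}


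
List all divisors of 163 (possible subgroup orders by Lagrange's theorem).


Lagrange's theorem: |H| divides |G|
|G| = 163
Divisors of 163: 1, 163

Possible subgroup orders: {1, 163}


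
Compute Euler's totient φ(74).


Factor n: 74 = 2 × 37
φ(n) = n · ∏(1 - 1/p) over distinct primes p | n
φ(74) = 74 · (1 - 1/2) · (1 - 1/37) = 36

φ(74) = 36


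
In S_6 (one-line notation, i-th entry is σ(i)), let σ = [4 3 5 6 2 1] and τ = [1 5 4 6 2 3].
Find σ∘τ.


σ∘τ: apply τ first, then σ
1 →τ 1 →σ 4
2 →τ 5 →σ 2
3 →τ 4 →σ 6
4 →τ 6 →σ 1
5 →τ 2 →σ 3
6 →τ 3 →σ 5

σ∘τ = [4 2 6 1 3 5]


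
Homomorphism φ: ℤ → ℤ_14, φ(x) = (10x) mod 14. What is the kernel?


Kernel = preimage of identity
ker(φ) = {x ∈ ℤ : 10x ≡ 0 (mod 14)}. gcd(10,14) = 2, so 10x ≡ 0 (mod 14) ⟺ x ≡ 0 (mod 14/2 = 7). Hence ker(φ) = 7ℤ

ker(φ) = 7ℤ


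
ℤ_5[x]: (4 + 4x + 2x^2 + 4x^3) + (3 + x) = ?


Add coefficients mod 5:
x^0: 4 + 3 = 2 (mod 5)
x^1: 4 + 1 = 0 (mod 5)
x^2: 2 + 0 = 2 (mod 5)
x^3: 4 + 0 = 4 (mod 5)
Result: 2 + 2x^2 + 4x^3

f + g = 2 + 2x^2 + 4x^3


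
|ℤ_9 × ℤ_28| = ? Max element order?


|ℤ_9 × ℤ_28| = 9 × 28 = 252
Max element order = lcm(9,28) = 252
Cyclic? Yes (gcd=1)

|ℤ_9×ℤ_28| = 252, max element order = 252


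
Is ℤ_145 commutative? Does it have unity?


ℤ_145 is a commutative ring with unity 1; 145 = 5×29 is composite, so 5·29 ≡ 0 gives zero divisors (not an integral domain)
Commutative: Yes
Integral domain: No
Has unity: Yes

ℤ_145: Commutative=Yes, Unity=Yes


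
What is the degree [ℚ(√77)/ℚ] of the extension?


√77 has minimal polynomial x² - 77 (irreducible over ℚ since 77 is squarefree)

[ℚ(√77)/ℚ] = 2


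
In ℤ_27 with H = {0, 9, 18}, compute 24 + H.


24 + H = {24 + h (mod 27) : h ∈ H}
24+0=24, 24+9=6, 24+18=15
24 + H = {6, 15, 24} = 6 + H

24 + H = {6, 15, 24}


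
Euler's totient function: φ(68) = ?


Factor n: 68 = 2^2 × 17
φ(n) = n · ∏(1 - 1/p) over distinct primes p | n
φ(68) = 68 · (1 - 1/2) · (1 - 1/17) = 32

φ(68) = 32


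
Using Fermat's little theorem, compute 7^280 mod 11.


Fermat's little theorem: if p is prime and gcd(a,p)=1, then a^(p-1) ≡ 1 (mod p)
p = 11 is prime, gcd(7,11) = 1
Reduce exponent: 280 mod 10 = 0
So 7^280 ≡ 7^0 (mod 11)
7^0 = 1

7^280 ≡ 1 (mod 11)


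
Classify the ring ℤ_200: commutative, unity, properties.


ℤ_200 is a commutative ring with unity 1; 200 = 2×100 is composite, so 2·100 ≡ 0 gives zero divisors (not an integral domain)
Commutative: Yes
Integral domain: No
Has unity: Yes

ℤ_200: Commutative=Yes, Unity=Yes


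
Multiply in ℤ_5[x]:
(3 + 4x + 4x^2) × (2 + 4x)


Expand and collect like terms; reduce coefficients mod 5:
x^0: 3·2 = 6 ≡ 1 (mod 5)
x^1: 3·4 + 4·2 = 20 ≡ 0 (mod 5)
x^2: 4·4 + 4·2 = 24 ≡ 4 (mod 5)
x^3: 4·4 = 16 ≡ 1 (mod 5)
Result: 1 + 4x^2 + x^3

f · g = 1 + 4x^2 + x^3


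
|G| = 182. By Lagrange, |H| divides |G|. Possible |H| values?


Lagrange's theorem: |H| divides |G|
|G| = 182
Divisors of 182: 1, 2, 7, 13, 14, 26, 91, 182

Possible subgroup orders: {1, 2, 7, 13, 14, 26, 91, 182}


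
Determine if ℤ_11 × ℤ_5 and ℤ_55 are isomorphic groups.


Comparing ℤ_11 × ℤ_5 and ℤ_55:
gcd(11,5) = 1, so ℤ_11 × ℤ_5 ≅ ℤ_55 (CRT)

Yes, ℤ_11 × ℤ_5 ≅ ℤ_55


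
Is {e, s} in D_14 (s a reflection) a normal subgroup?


H = {e, s} in D_14 (s a reflection)
r·s·r⁻¹ = sr⁻² ≠ s for n ≥ 3, so {e, s} is not closed under conjugation

No, not a normal subgroup


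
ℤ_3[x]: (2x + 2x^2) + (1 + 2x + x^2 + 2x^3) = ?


Add coefficients mod 3:
x^0: 0 + 1 = 1 (mod 3)
x^1: 2 + 2 = 1 (mod 3)
x^2: 2 + 1 = 0 (mod 3)
x^3: 0 + 2 = 2 (mod 3)
Result: 1 + x + 2x^3

f + g = 1 + x + 2x^3


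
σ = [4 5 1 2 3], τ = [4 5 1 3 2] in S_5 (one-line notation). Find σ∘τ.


σ∘τ: apply τ first, then σ
1 →τ 4 →σ 2
2 →τ 5 →σ 3
3 →τ 1 →σ 4
4 →τ 3 →σ 1
5 →τ 2 →σ 5

σ∘τ = [2 3 4 1 5]


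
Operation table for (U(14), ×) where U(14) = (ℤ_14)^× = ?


Elements: {1, 3, 5, 9, 11, 13}
Operation: multiplication mod 14
Entry (a, b) = (a × b) mod 14

Cayley table:
   |  1 |  3 |  5 |  9 | 11 | 13
 1 |  1 |  3 |  5 |  9 | 11 | 13
 3 |  3 |  9 |  1 | 13 |  5 | 11
 5 |  5 |  1 | 11 |  3 | 13 |  9
 9 |  9 | 13 |  3 | 11 |  1 |  5
11 | 11 |  5 | 13 |  1 |  9 |  3
13 | 13 | 11 |  9 |  5 |  3 |  1


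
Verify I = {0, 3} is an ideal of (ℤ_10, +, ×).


Check ideal conditions for I = {0, 3} in ℤ_10:
(1) I is an additive subgroup? No
(2) For r ∈ ℤ_10 and a ∈ I: r·a ∈ I? No  [counterexample: r=2, a=3, r·a mod 10 = 6 ∉ I]

No, I is not an ideal of ℤ_10


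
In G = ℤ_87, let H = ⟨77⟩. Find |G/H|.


|⟨77⟩| = n / gcd(77, 87) = 87 / 1 = 87
H is normal (ℤ_87 is abelian).
|G/H| = |G| / |H| = 87 / 87 = 1

|G/H| = 1


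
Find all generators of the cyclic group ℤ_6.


g generates ℤ_n iff gcd(g,n) = 1
Checking each g ∈ {1,...,5}:
gcd(1,6) = 1
gcd(2,6) = 2
gcd(3,6) = 3
gcd(4,6) = 2
gcd(5,6) = 1
Generators: {1, 5}
Number of generators = φ(6) = 2

Generators of ℤ_6 = {1, 5}


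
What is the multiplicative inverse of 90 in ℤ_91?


Use the extended Euclidean algorithm to write 1 = 90·s + 91·t; then s mod 91 is the inverse.
Euclidean algorithm:
  90 = 0·91 + 90
  91 = 1·90 + 1
  90 = 90·1 + 0
gcd(90,91) = 1
Back-substitution gives: 90·(-1) + 91·(1) = 1
So 90⁻¹ ≡ -1 ≡ 90 (mod 91)
Check: 90 × 90 = 8100 ≡ 1 (mod 91) ✓

90⁻¹ ≡ 90 (mod 91)


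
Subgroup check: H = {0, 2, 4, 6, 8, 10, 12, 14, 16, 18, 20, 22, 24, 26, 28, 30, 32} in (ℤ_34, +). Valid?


Subgroup test for H = {0, 2, 4, 6, 8, 10, 12, 14, 16, 18, 20, 22, 24, 26, 28, 30, 32} in (ℤ_34, +):
(1) 0 ∈ H? Yes
(2) Closure: for all a,b ∈ H, (a+b) mod 34 ∈ H? Yes
(3) Inverses: for all a ∈ H, -a mod 34 ∈ H? Yes

Yes, H is a subgroup of ℤ_34


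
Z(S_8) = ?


Z(G) = {g ∈ G | gx = xg for all x ∈ G}
S_n is non-abelian for n ≥ 3; Z(S_8) is trivial

Z(S_8) = {e}


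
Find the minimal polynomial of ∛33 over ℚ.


∛33 satisfies x³ - 33 = 0, irreducible over ℚ (no rational root; 33 is not a perfect cube)

Minimal polynomial: x³ - 33


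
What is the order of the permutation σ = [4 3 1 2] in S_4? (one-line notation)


Cycle decomposition: (1 4 2 3)
Cycle lengths: 4
Order = lcm(4) = 4

ord(σ) = 4


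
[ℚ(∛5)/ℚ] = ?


∛5 has minimal polynomial x³ - 5 (irreducible over ℚ since 5 is not a perfect cube)

[ℚ(∛5)/ℚ] = 3


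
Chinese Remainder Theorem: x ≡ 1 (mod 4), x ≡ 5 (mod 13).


m₁ = 4, m₂ = 13, gcd = 1, so CRT applies. M = m₁·m₂ = 52
Let M₁ = M/m₁ = 13, M₂ = M/m₂ = 4
Find y₁ ≡ M₁⁻¹ (mod m₁): 13⁻¹ ≡ 1 (mod 4)
Find y₂ ≡ M₂⁻¹ (mod m₂): 4⁻¹ ≡ 10 (mod 13)
x = a₁·M₁·y₁ + a₂·M₂·y₂ = 1·13·1 + 5·4·10 = 213
Reduce mod 52: x ≡ 5
Check: 5 mod 4 = 1 ✓, 5 mod 13 = 5 ✓

x ≡ 5 (mod 52)


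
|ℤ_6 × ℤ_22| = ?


|A × B| = |A| · |B|
|ℤ_6 × ℤ_22| = 6 × 22 = 132

|ℤ_6 × ℤ_22| = 132


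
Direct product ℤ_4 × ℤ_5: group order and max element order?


|ℤ_4 × ℤ_5| = 4 × 5 = 20
Max element order = lcm(4,5) = 20
Cyclic? Yes (gcd=1)

|ℤ_4×ℤ_5| = 20, max element order = 20
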